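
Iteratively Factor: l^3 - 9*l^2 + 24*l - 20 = (l - 5)*(l^2 - 4*l + 4) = (l - 5)*(l - 2)*(l - 2)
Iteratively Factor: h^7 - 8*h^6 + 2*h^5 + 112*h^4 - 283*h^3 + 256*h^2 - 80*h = (h - 1)*(h^6 - 7*h^5 - 5*h^4 + 107*h^3 - 176*h^2 + 80*h) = (h - 4)*(h - 1)*(h^5 - 3*h^4 - 17*h^3 + 39*h^2 - 20*h) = (h - 5)*(h - 4)*(h - 1)*(h^4 + 2*h^3 - 7*h^2 + 4*h) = (h - 5)*(h - 4)*(h - 1)*(h + 4)*(h^3 - 2*h^2 + h) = h*(h - 5)*(h - 4)*(h - 1)*(h + 4)*(h^2 - 2*h + 1) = h*(h - 5)*(h - 4)*(h - 1)^2*(h + 4)*(h - 1)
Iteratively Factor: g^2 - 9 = (g + 3)*(g - 3)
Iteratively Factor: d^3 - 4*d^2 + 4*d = (d - 2)*(d^2 - 2*d) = d*(d - 2)*(d - 2)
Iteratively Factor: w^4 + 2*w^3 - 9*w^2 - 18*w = (w + 3)*(w^3 - w^2 - 6*w) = (w - 3)*(w + 3)*(w^2 + 2*w) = (w - 3)*(w + 2)*(w + 3)*(w)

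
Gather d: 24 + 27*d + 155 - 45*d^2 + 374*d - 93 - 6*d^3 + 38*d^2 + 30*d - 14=-6*d^3 - 7*d^2 + 431*d + 72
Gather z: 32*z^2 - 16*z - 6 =32*z^2 - 16*z - 6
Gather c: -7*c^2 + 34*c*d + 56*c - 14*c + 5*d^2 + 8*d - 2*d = -7*c^2 + c*(34*d + 42) + 5*d^2 + 6*d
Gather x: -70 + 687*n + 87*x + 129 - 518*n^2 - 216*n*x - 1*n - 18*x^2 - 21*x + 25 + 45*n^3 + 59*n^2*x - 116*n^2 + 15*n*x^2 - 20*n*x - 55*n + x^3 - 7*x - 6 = 45*n^3 - 634*n^2 + 631*n + x^3 + x^2*(15*n - 18) + x*(59*n^2 - 236*n + 59) + 78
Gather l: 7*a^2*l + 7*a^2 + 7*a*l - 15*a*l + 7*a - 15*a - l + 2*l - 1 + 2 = 7*a^2 - 8*a + l*(7*a^2 - 8*a + 1) + 1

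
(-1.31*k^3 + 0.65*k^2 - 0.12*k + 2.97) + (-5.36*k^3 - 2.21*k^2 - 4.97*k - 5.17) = -6.67*k^3 - 1.56*k^2 - 5.09*k - 2.2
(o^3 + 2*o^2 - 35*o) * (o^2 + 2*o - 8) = o^5 + 4*o^4 - 39*o^3 - 86*o^2 + 280*o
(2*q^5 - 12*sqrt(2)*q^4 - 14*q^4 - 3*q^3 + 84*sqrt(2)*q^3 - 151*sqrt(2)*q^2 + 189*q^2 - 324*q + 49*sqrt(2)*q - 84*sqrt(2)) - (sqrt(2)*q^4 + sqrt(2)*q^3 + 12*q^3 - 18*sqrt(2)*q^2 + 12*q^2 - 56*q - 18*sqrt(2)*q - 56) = 2*q^5 - 13*sqrt(2)*q^4 - 14*q^4 - 15*q^3 + 83*sqrt(2)*q^3 - 133*sqrt(2)*q^2 + 177*q^2 - 268*q + 67*sqrt(2)*q - 84*sqrt(2) + 56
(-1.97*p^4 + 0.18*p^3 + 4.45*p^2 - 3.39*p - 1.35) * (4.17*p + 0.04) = -8.2149*p^5 + 0.6718*p^4 + 18.5637*p^3 - 13.9583*p^2 - 5.7651*p - 0.054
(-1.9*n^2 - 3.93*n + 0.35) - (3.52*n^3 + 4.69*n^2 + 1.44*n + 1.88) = -3.52*n^3 - 6.59*n^2 - 5.37*n - 1.53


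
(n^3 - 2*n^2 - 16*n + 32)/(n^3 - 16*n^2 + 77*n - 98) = (n^2 - 16)/(n^2 - 14*n + 49)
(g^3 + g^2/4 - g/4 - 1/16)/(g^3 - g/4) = (g + 1/4)/g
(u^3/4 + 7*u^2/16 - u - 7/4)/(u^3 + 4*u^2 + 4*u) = (4*u^2 - u - 14)/(16*u*(u + 2))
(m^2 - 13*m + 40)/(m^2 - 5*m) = (m - 8)/m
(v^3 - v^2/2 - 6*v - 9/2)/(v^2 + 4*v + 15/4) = 2*(v^2 - 2*v - 3)/(2*v + 5)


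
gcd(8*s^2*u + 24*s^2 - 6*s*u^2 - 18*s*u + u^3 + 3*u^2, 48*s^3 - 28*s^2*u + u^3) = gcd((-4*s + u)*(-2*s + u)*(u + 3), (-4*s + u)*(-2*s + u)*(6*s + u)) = 8*s^2 - 6*s*u + u^2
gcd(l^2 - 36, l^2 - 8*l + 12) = l - 6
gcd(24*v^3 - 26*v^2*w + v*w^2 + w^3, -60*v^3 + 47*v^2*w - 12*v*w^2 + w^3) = 4*v - w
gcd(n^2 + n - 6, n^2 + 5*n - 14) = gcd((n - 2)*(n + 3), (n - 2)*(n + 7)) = n - 2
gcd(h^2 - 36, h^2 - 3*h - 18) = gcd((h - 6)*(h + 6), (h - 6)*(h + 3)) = h - 6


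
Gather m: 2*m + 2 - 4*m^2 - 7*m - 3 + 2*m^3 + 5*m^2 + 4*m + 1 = 2*m^3 + m^2 - m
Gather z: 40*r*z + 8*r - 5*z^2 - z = 8*r - 5*z^2 + z*(40*r - 1)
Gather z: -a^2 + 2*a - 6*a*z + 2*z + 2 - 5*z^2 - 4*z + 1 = -a^2 + 2*a - 5*z^2 + z*(-6*a - 2) + 3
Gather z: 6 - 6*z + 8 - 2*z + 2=16 - 8*z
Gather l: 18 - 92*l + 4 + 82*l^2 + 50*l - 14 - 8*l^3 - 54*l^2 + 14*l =-8*l^3 + 28*l^2 - 28*l + 8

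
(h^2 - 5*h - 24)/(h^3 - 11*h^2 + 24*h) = (h + 3)/(h*(h - 3))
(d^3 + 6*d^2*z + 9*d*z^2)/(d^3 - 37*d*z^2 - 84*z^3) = d*(-d - 3*z)/(-d^2 + 3*d*z + 28*z^2)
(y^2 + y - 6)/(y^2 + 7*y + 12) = (y - 2)/(y + 4)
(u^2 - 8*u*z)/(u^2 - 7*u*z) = (u - 8*z)/(u - 7*z)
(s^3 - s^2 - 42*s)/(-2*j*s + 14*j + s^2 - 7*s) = s*(s + 6)/(-2*j + s)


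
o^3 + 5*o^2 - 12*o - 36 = (o - 3)*(o + 2)*(o + 6)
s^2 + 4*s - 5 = (s - 1)*(s + 5)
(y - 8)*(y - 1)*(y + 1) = y^3 - 8*y^2 - y + 8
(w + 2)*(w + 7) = w^2 + 9*w + 14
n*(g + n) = g*n + n^2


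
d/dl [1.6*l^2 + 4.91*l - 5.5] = 3.2*l + 4.91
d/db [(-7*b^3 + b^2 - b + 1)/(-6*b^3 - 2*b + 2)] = b*(3*b^3 + 8*b^2 - 13*b + 2)/(2*(9*b^6 + 6*b^4 - 6*b^3 + b^2 - 2*b + 1))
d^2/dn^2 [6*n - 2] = 0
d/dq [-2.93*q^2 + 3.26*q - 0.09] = 3.26 - 5.86*q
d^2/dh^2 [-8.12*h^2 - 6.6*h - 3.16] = -16.2400000000000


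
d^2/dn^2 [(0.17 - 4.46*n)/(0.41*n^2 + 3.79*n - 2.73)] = (-(0.82*n + 3.79)*(1.64*n + 7.58)*(4.46*n - 0.17) + (10.9716*n + 33.6674)*(0.41*n^2 + 3.79*n - 2.73))/(0.41*n^2 + 3.79*n - 2.73)^3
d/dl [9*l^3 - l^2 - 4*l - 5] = 27*l^2 - 2*l - 4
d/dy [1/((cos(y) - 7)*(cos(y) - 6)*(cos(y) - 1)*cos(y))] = 2*(2*cos(y)^3 - 21*cos(y)^2 + 55*cos(y) - 21)*sin(y)/((cos(y) - 7)^2*(cos(y) - 6)^2*(cos(y) - 1)^2*cos(y)^2)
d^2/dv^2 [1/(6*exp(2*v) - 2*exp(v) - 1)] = 2*((1 - 12*exp(v))*(-6*exp(2*v) + 2*exp(v) + 1) - 4*(6*exp(v) - 1)^2*exp(v))*exp(v)/(-6*exp(2*v) + 2*exp(v) + 1)^3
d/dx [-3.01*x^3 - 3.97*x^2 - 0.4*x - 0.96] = -9.03*x^2 - 7.94*x - 0.4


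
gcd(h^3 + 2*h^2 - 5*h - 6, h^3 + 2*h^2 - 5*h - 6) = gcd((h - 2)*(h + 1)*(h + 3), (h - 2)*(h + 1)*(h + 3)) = h^3 + 2*h^2 - 5*h - 6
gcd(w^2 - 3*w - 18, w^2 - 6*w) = w - 6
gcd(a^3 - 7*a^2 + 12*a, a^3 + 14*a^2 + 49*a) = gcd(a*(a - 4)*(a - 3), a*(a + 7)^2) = a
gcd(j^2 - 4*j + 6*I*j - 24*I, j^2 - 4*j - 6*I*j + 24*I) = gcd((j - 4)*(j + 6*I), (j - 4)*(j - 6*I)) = j - 4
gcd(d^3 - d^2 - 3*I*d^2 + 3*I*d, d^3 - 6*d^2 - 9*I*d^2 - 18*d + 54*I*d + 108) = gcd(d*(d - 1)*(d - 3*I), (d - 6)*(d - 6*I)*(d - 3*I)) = d - 3*I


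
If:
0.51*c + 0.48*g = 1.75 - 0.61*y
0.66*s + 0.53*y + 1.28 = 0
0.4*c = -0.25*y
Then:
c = -0.625*y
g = 3.64583333333333 - 0.606770833333333*y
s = -0.803030303030303*y - 1.93939393939394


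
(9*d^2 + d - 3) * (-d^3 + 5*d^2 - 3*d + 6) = -9*d^5 + 44*d^4 - 19*d^3 + 36*d^2 + 15*d - 18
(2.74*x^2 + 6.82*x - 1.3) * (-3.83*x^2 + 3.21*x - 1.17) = -10.4942*x^4 - 17.3252*x^3 + 23.6654*x^2 - 12.1524*x + 1.521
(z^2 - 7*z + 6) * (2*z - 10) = 2*z^3 - 24*z^2 + 82*z - 60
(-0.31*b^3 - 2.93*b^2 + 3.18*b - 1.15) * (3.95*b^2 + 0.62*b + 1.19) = -1.2245*b^5 - 11.7657*b^4 + 10.3755*b^3 - 6.0576*b^2 + 3.0712*b - 1.3685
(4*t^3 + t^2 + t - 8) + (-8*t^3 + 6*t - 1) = -4*t^3 + t^2 + 7*t - 9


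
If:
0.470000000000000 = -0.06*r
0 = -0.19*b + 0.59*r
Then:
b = -24.32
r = -7.83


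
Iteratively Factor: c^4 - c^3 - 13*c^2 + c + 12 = (c - 1)*(c^3 - 13*c - 12) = (c - 1)*(c + 3)*(c^2 - 3*c - 4) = (c - 1)*(c + 1)*(c + 3)*(c - 4)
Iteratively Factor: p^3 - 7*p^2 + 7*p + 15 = (p - 3)*(p^2 - 4*p - 5) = (p - 3)*(p + 1)*(p - 5)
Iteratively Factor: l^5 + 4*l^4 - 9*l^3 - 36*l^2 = (l + 3)*(l^4 + l^3 - 12*l^2) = (l - 3)*(l + 3)*(l^3 + 4*l^2) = l*(l - 3)*(l + 3)*(l^2 + 4*l) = l^2*(l - 3)*(l + 3)*(l + 4)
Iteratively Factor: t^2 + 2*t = (t)*(t + 2)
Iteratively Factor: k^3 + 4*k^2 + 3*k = (k)*(k^2 + 4*k + 3) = k*(k + 3)*(k + 1)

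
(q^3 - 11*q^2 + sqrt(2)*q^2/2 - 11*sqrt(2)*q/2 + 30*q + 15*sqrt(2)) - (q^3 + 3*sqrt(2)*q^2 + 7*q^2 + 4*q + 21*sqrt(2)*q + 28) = -18*q^2 - 5*sqrt(2)*q^2/2 - 53*sqrt(2)*q/2 + 26*q - 28 + 15*sqrt(2)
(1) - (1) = 0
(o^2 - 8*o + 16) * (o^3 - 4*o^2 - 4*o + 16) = o^5 - 12*o^4 + 44*o^3 - 16*o^2 - 192*o + 256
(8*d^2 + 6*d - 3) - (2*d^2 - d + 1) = 6*d^2 + 7*d - 4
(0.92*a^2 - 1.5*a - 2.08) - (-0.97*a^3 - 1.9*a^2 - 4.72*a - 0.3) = 0.97*a^3 + 2.82*a^2 + 3.22*a - 1.78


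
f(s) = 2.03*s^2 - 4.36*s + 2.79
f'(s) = 4.06*s - 4.36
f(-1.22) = 11.13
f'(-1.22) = -9.31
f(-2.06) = 20.39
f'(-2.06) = -12.72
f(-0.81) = 7.65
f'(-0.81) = -7.65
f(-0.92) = 8.52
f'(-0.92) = -8.10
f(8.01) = 98.11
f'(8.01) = 28.16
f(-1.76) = 16.75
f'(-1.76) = -11.51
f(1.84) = 1.64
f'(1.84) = 3.11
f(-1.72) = 16.29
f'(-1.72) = -11.34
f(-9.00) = 206.46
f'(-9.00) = -40.90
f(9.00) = 127.98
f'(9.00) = 32.18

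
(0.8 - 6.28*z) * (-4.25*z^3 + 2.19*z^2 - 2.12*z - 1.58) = 26.69*z^4 - 17.1532*z^3 + 15.0656*z^2 + 8.2264*z - 1.264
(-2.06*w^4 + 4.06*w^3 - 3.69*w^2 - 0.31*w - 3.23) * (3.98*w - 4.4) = -8.1988*w^5 + 25.2228*w^4 - 32.5502*w^3 + 15.0022*w^2 - 11.4914*w + 14.212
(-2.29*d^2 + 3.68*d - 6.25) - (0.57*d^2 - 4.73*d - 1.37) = -2.86*d^2 + 8.41*d - 4.88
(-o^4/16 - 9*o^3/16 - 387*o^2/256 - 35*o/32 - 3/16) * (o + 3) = -o^5/16 - 3*o^4/4 - 819*o^3/256 - 1441*o^2/256 - 111*o/32 - 9/16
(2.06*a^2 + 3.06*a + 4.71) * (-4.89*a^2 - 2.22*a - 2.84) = -10.0734*a^4 - 19.5366*a^3 - 35.6755*a^2 - 19.1466*a - 13.3764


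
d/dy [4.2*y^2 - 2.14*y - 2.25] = 8.4*y - 2.14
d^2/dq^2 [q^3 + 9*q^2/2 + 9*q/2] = 6*q + 9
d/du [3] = 0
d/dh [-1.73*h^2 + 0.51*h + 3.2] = 0.51 - 3.46*h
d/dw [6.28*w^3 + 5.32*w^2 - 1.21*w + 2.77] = 18.84*w^2 + 10.64*w - 1.21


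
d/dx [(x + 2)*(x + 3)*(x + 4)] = 3*x^2 + 18*x + 26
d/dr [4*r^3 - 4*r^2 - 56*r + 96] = 12*r^2 - 8*r - 56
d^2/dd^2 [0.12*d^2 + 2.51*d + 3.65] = 0.240000000000000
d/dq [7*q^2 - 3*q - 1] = 14*q - 3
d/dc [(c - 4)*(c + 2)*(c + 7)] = 3*c^2 + 10*c - 22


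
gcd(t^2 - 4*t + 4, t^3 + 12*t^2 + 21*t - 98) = t - 2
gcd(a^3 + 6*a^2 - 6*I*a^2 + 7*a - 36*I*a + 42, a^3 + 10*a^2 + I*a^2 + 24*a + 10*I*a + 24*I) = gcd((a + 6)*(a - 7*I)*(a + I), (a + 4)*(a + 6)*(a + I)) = a^2 + a*(6 + I) + 6*I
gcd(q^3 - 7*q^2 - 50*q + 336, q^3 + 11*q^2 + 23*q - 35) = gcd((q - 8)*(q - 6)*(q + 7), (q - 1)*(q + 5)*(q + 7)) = q + 7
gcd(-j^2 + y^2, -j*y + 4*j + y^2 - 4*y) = -j + y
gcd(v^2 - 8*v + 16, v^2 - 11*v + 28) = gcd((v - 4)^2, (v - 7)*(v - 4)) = v - 4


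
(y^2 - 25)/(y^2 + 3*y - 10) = (y - 5)/(y - 2)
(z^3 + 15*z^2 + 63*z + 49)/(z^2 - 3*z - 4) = (z^2 + 14*z + 49)/(z - 4)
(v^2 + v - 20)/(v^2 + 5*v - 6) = (v^2 + v - 20)/(v^2 + 5*v - 6)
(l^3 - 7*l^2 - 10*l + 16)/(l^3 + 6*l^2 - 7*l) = (l^2 - 6*l - 16)/(l*(l + 7))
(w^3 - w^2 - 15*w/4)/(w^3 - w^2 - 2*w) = (-w^2 + w + 15/4)/(-w^2 + w + 2)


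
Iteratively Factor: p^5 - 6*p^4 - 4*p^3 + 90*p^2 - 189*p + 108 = (p + 4)*(p^4 - 10*p^3 + 36*p^2 - 54*p + 27) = (p - 3)*(p + 4)*(p^3 - 7*p^2 + 15*p - 9) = (p - 3)^2*(p + 4)*(p^2 - 4*p + 3) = (p - 3)^3*(p + 4)*(p - 1)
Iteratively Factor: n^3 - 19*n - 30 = (n - 5)*(n^2 + 5*n + 6) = (n - 5)*(n + 3)*(n + 2)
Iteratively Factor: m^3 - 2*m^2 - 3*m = (m - 3)*(m^2 + m) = m*(m - 3)*(m + 1)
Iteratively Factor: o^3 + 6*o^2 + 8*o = (o + 4)*(o^2 + 2*o) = (o + 2)*(o + 4)*(o)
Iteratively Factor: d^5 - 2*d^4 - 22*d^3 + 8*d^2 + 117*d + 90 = (d + 2)*(d^4 - 4*d^3 - 14*d^2 + 36*d + 45) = (d - 3)*(d + 2)*(d^3 - d^2 - 17*d - 15) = (d - 3)*(d + 1)*(d + 2)*(d^2 - 2*d - 15) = (d - 5)*(d - 3)*(d + 1)*(d + 2)*(d + 3)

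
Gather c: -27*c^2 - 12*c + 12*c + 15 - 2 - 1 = 12 - 27*c^2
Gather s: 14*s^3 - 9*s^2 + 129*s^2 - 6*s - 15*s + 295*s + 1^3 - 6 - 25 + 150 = 14*s^3 + 120*s^2 + 274*s + 120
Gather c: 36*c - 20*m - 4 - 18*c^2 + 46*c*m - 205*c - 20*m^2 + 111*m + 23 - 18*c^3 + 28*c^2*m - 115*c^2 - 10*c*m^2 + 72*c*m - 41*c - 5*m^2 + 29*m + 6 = -18*c^3 + c^2*(28*m - 133) + c*(-10*m^2 + 118*m - 210) - 25*m^2 + 120*m + 25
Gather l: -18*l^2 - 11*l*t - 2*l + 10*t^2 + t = -18*l^2 + l*(-11*t - 2) + 10*t^2 + t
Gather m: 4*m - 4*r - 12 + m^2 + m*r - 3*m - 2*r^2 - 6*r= m^2 + m*(r + 1) - 2*r^2 - 10*r - 12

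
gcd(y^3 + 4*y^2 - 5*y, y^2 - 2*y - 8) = 1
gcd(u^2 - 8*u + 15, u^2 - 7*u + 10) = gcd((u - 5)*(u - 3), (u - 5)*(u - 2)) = u - 5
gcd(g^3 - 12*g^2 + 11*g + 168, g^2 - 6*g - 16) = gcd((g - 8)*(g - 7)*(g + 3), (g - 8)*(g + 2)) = g - 8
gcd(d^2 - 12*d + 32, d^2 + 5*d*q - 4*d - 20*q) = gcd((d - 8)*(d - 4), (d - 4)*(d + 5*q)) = d - 4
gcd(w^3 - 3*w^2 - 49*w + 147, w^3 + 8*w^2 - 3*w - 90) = w - 3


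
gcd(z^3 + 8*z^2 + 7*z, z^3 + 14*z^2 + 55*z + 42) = z^2 + 8*z + 7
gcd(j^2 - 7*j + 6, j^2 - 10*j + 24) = j - 6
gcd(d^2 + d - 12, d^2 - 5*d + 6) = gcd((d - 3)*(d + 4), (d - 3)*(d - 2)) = d - 3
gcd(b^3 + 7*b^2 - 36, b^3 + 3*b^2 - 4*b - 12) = b^2 + b - 6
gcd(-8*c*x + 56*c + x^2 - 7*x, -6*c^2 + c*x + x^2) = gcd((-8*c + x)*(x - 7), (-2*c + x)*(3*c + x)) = 1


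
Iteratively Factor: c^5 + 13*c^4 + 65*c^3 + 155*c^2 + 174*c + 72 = (c + 3)*(c^4 + 10*c^3 + 35*c^2 + 50*c + 24) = (c + 2)*(c + 3)*(c^3 + 8*c^2 + 19*c + 12) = (c + 1)*(c + 2)*(c + 3)*(c^2 + 7*c + 12) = (c + 1)*(c + 2)*(c + 3)^2*(c + 4)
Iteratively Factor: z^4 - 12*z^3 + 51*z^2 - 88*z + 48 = (z - 3)*(z^3 - 9*z^2 + 24*z - 16) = (z - 4)*(z - 3)*(z^2 - 5*z + 4) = (z - 4)^2*(z - 3)*(z - 1)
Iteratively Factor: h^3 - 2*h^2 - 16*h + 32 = (h - 4)*(h^2 + 2*h - 8) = (h - 4)*(h - 2)*(h + 4)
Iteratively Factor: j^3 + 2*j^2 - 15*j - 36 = (j + 3)*(j^2 - j - 12) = (j + 3)^2*(j - 4)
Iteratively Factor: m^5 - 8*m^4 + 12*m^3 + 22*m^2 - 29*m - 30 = (m - 2)*(m^4 - 6*m^3 + 22*m + 15) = (m - 2)*(m + 1)*(m^3 - 7*m^2 + 7*m + 15) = (m - 5)*(m - 2)*(m + 1)*(m^2 - 2*m - 3) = (m - 5)*(m - 3)*(m - 2)*(m + 1)*(m + 1)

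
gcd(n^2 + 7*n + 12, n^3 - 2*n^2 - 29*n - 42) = n + 3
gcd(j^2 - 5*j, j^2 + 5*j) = j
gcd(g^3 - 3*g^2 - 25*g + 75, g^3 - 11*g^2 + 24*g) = g - 3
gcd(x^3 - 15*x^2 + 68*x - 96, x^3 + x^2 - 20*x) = x - 4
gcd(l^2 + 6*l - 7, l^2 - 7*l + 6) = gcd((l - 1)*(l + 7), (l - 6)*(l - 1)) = l - 1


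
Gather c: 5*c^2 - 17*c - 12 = 5*c^2 - 17*c - 12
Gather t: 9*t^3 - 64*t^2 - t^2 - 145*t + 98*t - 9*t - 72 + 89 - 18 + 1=9*t^3 - 65*t^2 - 56*t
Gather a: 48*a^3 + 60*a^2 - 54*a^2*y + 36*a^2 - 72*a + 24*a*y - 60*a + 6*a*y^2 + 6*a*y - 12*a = 48*a^3 + a^2*(96 - 54*y) + a*(6*y^2 + 30*y - 144)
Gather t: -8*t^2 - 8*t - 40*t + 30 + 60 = -8*t^2 - 48*t + 90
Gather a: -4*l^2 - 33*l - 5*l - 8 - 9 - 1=-4*l^2 - 38*l - 18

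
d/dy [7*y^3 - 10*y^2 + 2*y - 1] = 21*y^2 - 20*y + 2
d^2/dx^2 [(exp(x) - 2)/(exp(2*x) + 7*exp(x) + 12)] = (exp(4*x) - 15*exp(3*x) - 114*exp(2*x) - 86*exp(x) + 312)*exp(x)/(exp(6*x) + 21*exp(5*x) + 183*exp(4*x) + 847*exp(3*x) + 2196*exp(2*x) + 3024*exp(x) + 1728)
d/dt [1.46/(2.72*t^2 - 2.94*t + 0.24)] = (4.2924 - 7.9424*t)/(2.72*t^2 - 2.94*t + 0.24)^2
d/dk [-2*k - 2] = -2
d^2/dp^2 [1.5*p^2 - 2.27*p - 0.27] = 3.00000000000000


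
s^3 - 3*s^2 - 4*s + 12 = (s - 3)*(s - 2)*(s + 2)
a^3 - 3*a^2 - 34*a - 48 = (a - 8)*(a + 2)*(a + 3)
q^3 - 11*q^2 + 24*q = q*(q - 8)*(q - 3)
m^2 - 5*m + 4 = (m - 4)*(m - 1)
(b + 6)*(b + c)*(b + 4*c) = b^3 + 5*b^2*c + 6*b^2 + 4*b*c^2 + 30*b*c + 24*c^2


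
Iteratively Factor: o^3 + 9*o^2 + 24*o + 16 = (o + 4)*(o^2 + 5*o + 4) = (o + 1)*(o + 4)*(o + 4)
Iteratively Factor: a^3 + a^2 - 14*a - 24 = (a + 3)*(a^2 - 2*a - 8) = (a + 2)*(a + 3)*(a - 4)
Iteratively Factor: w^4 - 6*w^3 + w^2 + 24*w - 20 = (w + 2)*(w^3 - 8*w^2 + 17*w - 10) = (w - 5)*(w + 2)*(w^2 - 3*w + 2) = (w - 5)*(w - 2)*(w + 2)*(w - 1)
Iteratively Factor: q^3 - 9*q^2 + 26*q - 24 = (q - 3)*(q^2 - 6*q + 8) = (q - 3)*(q - 2)*(q - 4)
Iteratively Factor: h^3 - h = (h + 1)*(h^2 - h) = (h - 1)*(h + 1)*(h)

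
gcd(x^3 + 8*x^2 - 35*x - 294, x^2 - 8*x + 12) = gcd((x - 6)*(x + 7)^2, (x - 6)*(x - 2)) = x - 6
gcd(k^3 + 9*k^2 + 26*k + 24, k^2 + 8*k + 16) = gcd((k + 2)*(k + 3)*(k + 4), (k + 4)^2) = k + 4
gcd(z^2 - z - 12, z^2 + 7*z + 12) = z + 3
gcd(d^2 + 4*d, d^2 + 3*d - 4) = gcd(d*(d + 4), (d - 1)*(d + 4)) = d + 4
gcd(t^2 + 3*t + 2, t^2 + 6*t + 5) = t + 1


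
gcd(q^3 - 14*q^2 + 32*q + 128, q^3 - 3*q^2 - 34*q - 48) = q^2 - 6*q - 16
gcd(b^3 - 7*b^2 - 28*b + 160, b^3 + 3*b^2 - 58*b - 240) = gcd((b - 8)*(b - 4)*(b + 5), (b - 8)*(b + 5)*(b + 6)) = b^2 - 3*b - 40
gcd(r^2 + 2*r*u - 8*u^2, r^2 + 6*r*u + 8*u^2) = r + 4*u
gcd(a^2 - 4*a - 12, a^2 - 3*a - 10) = a + 2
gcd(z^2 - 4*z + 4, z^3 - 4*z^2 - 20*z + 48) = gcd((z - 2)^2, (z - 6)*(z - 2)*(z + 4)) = z - 2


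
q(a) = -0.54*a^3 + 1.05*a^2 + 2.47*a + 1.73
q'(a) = -1.62*a^2 + 2.1*a + 2.47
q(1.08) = 4.94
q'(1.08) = 2.85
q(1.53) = 6.03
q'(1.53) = 1.89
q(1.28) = 5.48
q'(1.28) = 2.50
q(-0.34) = 1.03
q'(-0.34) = 1.57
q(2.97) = 4.18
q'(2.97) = -5.58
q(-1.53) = 2.34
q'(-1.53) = -4.54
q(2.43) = 6.18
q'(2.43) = -1.99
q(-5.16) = 91.13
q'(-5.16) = -51.50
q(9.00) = -284.65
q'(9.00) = -109.85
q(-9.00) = 458.21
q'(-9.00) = -147.65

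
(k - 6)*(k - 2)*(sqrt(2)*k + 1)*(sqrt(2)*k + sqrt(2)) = 2*k^4 - 14*k^3 + sqrt(2)*k^3 - 7*sqrt(2)*k^2 + 8*k^2 + 4*sqrt(2)*k + 24*k + 12*sqrt(2)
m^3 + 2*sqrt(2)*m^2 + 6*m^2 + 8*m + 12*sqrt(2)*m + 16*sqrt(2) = (m + 2)*(m + 4)*(m + 2*sqrt(2))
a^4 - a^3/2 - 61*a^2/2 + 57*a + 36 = (a - 4)*(a - 3)*(a + 1/2)*(a + 6)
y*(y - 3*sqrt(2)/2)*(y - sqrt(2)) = y^3 - 5*sqrt(2)*y^2/2 + 3*y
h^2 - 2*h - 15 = (h - 5)*(h + 3)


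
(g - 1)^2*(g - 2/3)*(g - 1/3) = g^4 - 3*g^3 + 29*g^2/9 - 13*g/9 + 2/9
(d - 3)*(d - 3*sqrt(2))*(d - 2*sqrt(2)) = d^3 - 5*sqrt(2)*d^2 - 3*d^2 + 12*d + 15*sqrt(2)*d - 36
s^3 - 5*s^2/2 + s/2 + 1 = (s - 2)*(s - 1)*(s + 1/2)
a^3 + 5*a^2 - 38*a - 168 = (a - 6)*(a + 4)*(a + 7)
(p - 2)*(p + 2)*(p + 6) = p^3 + 6*p^2 - 4*p - 24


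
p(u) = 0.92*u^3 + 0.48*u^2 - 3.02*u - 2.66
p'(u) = 2.76*u^2 + 0.96*u - 3.02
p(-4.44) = -60.31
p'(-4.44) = 47.13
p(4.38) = 70.63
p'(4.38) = 54.13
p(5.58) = 155.28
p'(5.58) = 88.27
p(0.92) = -4.32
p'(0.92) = 0.20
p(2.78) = 12.42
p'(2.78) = 20.98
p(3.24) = 23.89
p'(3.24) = 29.06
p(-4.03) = -42.91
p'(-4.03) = 37.94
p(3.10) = 20.00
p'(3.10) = 26.48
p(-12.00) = -1487.06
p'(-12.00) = 382.90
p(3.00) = 17.44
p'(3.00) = 24.70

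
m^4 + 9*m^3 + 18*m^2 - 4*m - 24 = (m - 1)*(m + 2)^2*(m + 6)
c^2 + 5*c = c*(c + 5)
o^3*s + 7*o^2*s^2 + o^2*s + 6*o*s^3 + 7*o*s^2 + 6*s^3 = (o + s)*(o + 6*s)*(o*s + s)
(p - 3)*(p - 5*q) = p^2 - 5*p*q - 3*p + 15*q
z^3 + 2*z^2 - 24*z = z*(z - 4)*(z + 6)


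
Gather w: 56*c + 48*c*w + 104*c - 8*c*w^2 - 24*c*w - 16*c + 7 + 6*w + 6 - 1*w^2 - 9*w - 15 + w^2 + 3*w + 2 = -8*c*w^2 + 24*c*w + 144*c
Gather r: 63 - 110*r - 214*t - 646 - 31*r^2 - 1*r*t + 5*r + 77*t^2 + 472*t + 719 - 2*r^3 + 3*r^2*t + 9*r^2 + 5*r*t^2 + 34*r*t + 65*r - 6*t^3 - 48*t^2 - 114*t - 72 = -2*r^3 + r^2*(3*t - 22) + r*(5*t^2 + 33*t - 40) - 6*t^3 + 29*t^2 + 144*t + 64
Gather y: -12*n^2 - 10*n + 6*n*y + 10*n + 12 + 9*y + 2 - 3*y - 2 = -12*n^2 + y*(6*n + 6) + 12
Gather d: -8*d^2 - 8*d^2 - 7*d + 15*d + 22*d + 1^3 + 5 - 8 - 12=-16*d^2 + 30*d - 14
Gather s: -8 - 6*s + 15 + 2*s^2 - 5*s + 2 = 2*s^2 - 11*s + 9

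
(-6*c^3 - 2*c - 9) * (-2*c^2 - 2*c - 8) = 12*c^5 + 12*c^4 + 52*c^3 + 22*c^2 + 34*c + 72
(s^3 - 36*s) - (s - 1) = s^3 - 37*s + 1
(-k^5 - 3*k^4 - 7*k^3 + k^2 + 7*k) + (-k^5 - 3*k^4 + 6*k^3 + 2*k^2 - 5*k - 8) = -2*k^5 - 6*k^4 - k^3 + 3*k^2 + 2*k - 8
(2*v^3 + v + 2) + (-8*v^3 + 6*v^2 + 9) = -6*v^3 + 6*v^2 + v + 11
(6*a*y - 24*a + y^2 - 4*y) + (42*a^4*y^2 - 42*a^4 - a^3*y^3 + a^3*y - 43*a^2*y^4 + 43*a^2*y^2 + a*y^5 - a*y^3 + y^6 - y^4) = 42*a^4*y^2 - 42*a^4 - a^3*y^3 + a^3*y - 43*a^2*y^4 + 43*a^2*y^2 + a*y^5 - a*y^3 + 6*a*y - 24*a + y^6 - y^4 + y^2 - 4*y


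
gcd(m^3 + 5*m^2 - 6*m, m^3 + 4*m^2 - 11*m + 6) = m^2 + 5*m - 6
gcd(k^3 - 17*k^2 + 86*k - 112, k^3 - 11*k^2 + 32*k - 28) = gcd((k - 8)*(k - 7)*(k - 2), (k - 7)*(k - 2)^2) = k^2 - 9*k + 14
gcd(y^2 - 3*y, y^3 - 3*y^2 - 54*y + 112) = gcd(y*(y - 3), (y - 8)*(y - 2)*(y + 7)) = 1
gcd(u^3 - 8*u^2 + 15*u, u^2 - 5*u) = u^2 - 5*u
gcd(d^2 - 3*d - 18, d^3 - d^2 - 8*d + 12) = d + 3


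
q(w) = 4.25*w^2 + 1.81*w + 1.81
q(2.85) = 41.49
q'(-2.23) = -17.14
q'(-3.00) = -23.69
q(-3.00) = 34.63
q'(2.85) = 26.04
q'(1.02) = 10.48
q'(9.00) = 78.31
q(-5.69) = 129.11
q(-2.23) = 18.91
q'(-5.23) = -42.64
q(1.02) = 8.08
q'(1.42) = 13.88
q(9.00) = 362.35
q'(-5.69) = -46.56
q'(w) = 8.5*w + 1.81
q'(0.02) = 1.98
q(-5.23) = 108.59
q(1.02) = 8.08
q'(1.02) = 10.48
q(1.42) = 12.95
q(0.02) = 1.85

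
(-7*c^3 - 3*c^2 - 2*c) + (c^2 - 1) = -7*c^3 - 2*c^2 - 2*c - 1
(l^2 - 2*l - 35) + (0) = l^2 - 2*l - 35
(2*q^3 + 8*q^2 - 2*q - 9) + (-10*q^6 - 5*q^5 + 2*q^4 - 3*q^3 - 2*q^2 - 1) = -10*q^6 - 5*q^5 + 2*q^4 - q^3 + 6*q^2 - 2*q - 10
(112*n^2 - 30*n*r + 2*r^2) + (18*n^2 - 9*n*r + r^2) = 130*n^2 - 39*n*r + 3*r^2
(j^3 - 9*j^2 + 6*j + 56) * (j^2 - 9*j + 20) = j^5 - 18*j^4 + 107*j^3 - 178*j^2 - 384*j + 1120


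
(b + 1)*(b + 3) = b^2 + 4*b + 3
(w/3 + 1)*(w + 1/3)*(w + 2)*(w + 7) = w^4/3 + 37*w^3/9 + 15*w^2 + 167*w/9 + 14/3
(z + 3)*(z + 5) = z^2 + 8*z + 15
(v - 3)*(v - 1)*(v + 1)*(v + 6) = v^4 + 3*v^3 - 19*v^2 - 3*v + 18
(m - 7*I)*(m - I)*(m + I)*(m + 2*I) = m^4 - 5*I*m^3 + 15*m^2 - 5*I*m + 14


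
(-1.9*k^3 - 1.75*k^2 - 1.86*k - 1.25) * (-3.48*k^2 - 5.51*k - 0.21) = 6.612*k^5 + 16.559*k^4 + 16.5143*k^3 + 14.9661*k^2 + 7.2781*k + 0.2625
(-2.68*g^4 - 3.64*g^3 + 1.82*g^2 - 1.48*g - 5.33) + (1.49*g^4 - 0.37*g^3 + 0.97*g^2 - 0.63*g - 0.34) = -1.19*g^4 - 4.01*g^3 + 2.79*g^2 - 2.11*g - 5.67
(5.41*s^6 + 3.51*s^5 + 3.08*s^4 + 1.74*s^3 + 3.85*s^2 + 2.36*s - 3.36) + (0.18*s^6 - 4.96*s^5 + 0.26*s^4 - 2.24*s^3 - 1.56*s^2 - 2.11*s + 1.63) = 5.59*s^6 - 1.45*s^5 + 3.34*s^4 - 0.5*s^3 + 2.29*s^2 + 0.25*s - 1.73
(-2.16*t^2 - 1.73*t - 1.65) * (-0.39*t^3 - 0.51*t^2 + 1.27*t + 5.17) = 0.8424*t^5 + 1.7763*t^4 - 1.2174*t^3 - 12.5228*t^2 - 11.0396*t - 8.5305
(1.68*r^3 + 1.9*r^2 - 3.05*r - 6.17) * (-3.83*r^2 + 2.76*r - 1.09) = -6.4344*r^5 - 2.6402*r^4 + 15.0943*r^3 + 13.1421*r^2 - 13.7047*r + 6.7253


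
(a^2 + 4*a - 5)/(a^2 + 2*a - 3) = (a + 5)/(a + 3)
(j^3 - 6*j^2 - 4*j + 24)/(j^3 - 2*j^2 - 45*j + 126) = (j^2 - 4)/(j^2 + 4*j - 21)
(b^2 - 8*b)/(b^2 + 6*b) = (b - 8)/(b + 6)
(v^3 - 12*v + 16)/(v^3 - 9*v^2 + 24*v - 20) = (v + 4)/(v - 5)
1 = 1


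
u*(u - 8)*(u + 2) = u^3 - 6*u^2 - 16*u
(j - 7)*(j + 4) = j^2 - 3*j - 28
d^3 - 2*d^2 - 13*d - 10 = (d - 5)*(d + 1)*(d + 2)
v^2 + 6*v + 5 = (v + 1)*(v + 5)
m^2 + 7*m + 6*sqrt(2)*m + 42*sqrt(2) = (m + 7)*(m + 6*sqrt(2))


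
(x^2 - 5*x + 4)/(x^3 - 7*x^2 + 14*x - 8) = 1/(x - 2)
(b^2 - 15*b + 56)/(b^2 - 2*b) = (b^2 - 15*b + 56)/(b*(b - 2))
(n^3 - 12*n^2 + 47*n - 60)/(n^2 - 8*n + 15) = n - 4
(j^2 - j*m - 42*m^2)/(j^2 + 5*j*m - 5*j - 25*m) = (j^2 - j*m - 42*m^2)/(j^2 + 5*j*m - 5*j - 25*m)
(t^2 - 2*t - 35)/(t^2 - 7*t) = (t + 5)/t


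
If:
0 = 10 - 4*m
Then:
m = 5/2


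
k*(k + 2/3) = k^2 + 2*k/3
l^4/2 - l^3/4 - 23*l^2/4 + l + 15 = (l/2 + 1)*(l - 3)*(l - 2)*(l + 5/2)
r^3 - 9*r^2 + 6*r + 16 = (r - 8)*(r - 2)*(r + 1)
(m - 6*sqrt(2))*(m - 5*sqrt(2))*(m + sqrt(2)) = m^3 - 10*sqrt(2)*m^2 + 38*m + 60*sqrt(2)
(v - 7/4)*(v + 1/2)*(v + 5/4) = v^3 - 39*v/16 - 35/32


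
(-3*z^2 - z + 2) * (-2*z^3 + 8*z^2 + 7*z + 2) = 6*z^5 - 22*z^4 - 33*z^3 + 3*z^2 + 12*z + 4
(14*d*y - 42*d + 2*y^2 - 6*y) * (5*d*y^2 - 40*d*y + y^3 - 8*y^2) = 70*d^2*y^3 - 770*d^2*y^2 + 1680*d^2*y + 24*d*y^4 - 264*d*y^3 + 576*d*y^2 + 2*y^5 - 22*y^4 + 48*y^3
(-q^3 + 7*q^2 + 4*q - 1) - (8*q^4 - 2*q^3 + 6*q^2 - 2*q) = -8*q^4 + q^3 + q^2 + 6*q - 1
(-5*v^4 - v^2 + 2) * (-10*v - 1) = 50*v^5 + 5*v^4 + 10*v^3 + v^2 - 20*v - 2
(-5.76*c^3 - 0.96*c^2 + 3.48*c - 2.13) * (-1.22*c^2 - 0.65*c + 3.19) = 7.0272*c^5 + 4.9152*c^4 - 21.996*c^3 - 2.7258*c^2 + 12.4857*c - 6.7947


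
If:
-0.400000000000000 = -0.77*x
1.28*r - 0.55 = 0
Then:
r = 0.43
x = 0.52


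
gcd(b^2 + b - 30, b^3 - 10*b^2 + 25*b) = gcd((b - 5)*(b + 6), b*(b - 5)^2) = b - 5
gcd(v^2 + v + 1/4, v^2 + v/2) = v + 1/2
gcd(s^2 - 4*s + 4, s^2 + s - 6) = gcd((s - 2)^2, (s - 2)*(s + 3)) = s - 2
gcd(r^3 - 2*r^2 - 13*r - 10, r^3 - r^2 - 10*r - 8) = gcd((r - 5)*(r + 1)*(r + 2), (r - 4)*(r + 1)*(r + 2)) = r^2 + 3*r + 2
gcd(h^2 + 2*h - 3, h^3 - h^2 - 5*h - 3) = 1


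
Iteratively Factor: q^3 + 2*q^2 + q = (q + 1)*(q^2 + q) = (q + 1)^2*(q)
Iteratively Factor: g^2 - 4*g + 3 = (g - 1)*(g - 3)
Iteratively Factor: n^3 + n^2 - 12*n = (n)*(n^2 + n - 12) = n*(n + 4)*(n - 3)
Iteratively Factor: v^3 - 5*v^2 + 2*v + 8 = (v - 4)*(v^2 - v - 2) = (v - 4)*(v + 1)*(v - 2)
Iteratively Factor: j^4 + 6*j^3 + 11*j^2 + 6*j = (j + 2)*(j^3 + 4*j^2 + 3*j) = j*(j + 2)*(j^2 + 4*j + 3) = j*(j + 2)*(j + 3)*(j + 1)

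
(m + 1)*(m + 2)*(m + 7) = m^3 + 10*m^2 + 23*m + 14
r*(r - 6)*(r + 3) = r^3 - 3*r^2 - 18*r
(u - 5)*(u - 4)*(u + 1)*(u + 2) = u^4 - 6*u^3 - 5*u^2 + 42*u + 40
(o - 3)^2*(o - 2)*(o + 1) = o^4 - 7*o^3 + 13*o^2 + 3*o - 18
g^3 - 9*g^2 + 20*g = g*(g - 5)*(g - 4)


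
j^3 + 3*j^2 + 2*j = j*(j + 1)*(j + 2)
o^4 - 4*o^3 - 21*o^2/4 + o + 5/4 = (o - 5)*(o - 1/2)*(o + 1/2)*(o + 1)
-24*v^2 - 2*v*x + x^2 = (-6*v + x)*(4*v + x)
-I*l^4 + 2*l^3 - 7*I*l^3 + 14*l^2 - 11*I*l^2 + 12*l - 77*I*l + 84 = (l + 7)*(l - 3*I)*(l + 4*I)*(-I*l + 1)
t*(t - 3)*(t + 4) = t^3 + t^2 - 12*t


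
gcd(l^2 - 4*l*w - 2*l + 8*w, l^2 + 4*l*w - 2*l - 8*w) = l - 2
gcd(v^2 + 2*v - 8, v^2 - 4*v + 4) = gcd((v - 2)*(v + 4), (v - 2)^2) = v - 2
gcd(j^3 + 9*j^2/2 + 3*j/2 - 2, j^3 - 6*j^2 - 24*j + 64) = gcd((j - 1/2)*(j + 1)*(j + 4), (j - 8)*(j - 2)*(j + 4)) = j + 4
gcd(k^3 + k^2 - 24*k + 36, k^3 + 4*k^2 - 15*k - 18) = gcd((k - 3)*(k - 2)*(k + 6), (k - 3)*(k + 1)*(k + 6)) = k^2 + 3*k - 18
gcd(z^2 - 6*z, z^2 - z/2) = z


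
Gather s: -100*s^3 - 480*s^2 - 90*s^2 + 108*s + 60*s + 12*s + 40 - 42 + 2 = -100*s^3 - 570*s^2 + 180*s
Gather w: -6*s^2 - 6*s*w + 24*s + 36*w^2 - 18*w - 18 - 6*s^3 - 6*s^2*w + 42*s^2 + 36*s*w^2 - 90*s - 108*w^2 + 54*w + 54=-6*s^3 + 36*s^2 - 66*s + w^2*(36*s - 72) + w*(-6*s^2 - 6*s + 36) + 36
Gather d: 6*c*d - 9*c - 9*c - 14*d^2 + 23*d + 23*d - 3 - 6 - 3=-18*c - 14*d^2 + d*(6*c + 46) - 12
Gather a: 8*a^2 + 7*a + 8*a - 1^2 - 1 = 8*a^2 + 15*a - 2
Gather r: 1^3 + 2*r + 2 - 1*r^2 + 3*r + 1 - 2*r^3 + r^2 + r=-2*r^3 + 6*r + 4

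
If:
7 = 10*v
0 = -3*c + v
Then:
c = 7/30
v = 7/10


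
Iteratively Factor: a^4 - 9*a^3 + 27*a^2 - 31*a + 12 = (a - 3)*(a^3 - 6*a^2 + 9*a - 4) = (a - 3)*(a - 1)*(a^2 - 5*a + 4) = (a - 4)*(a - 3)*(a - 1)*(a - 1)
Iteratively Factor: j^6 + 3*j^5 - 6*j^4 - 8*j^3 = (j + 1)*(j^5 + 2*j^4 - 8*j^3) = j*(j + 1)*(j^4 + 2*j^3 - 8*j^2) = j*(j - 2)*(j + 1)*(j^3 + 4*j^2) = j^2*(j - 2)*(j + 1)*(j^2 + 4*j) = j^2*(j - 2)*(j + 1)*(j + 4)*(j)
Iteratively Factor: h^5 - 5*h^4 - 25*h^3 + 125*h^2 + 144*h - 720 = (h + 3)*(h^4 - 8*h^3 - h^2 + 128*h - 240) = (h + 3)*(h + 4)*(h^3 - 12*h^2 + 47*h - 60) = (h - 4)*(h + 3)*(h + 4)*(h^2 - 8*h + 15) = (h - 5)*(h - 4)*(h + 3)*(h + 4)*(h - 3)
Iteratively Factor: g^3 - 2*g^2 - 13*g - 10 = (g + 1)*(g^2 - 3*g - 10) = (g - 5)*(g + 1)*(g + 2)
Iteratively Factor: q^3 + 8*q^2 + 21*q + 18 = (q + 3)*(q^2 + 5*q + 6) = (q + 2)*(q + 3)*(q + 3)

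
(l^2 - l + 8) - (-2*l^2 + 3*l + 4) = 3*l^2 - 4*l + 4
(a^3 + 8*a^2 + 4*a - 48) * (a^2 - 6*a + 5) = a^5 + 2*a^4 - 39*a^3 - 32*a^2 + 308*a - 240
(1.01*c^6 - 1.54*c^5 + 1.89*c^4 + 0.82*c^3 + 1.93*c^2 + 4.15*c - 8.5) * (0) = 0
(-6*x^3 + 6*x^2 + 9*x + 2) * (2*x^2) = -12*x^5 + 12*x^4 + 18*x^3 + 4*x^2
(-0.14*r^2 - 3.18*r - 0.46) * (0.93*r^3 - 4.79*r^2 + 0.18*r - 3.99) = -0.1302*r^5 - 2.2868*r^4 + 14.7792*r^3 + 2.1896*r^2 + 12.6054*r + 1.8354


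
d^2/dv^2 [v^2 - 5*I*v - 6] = 2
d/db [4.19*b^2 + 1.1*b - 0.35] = 8.38*b + 1.1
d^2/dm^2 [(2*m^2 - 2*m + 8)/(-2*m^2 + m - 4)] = 8*(m^3 - 12*m^2 + 8)/(8*m^6 - 12*m^5 + 54*m^4 - 49*m^3 + 108*m^2 - 48*m + 64)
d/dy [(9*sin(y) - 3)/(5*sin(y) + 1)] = 24*cos(y)/(5*sin(y) + 1)^2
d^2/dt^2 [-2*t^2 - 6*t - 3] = -4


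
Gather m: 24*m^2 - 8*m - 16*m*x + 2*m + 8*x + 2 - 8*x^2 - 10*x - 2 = 24*m^2 + m*(-16*x - 6) - 8*x^2 - 2*x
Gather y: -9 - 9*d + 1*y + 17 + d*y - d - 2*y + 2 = -10*d + y*(d - 1) + 10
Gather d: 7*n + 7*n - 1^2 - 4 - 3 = 14*n - 8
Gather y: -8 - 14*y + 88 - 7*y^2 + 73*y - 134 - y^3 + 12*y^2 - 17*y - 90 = -y^3 + 5*y^2 + 42*y - 144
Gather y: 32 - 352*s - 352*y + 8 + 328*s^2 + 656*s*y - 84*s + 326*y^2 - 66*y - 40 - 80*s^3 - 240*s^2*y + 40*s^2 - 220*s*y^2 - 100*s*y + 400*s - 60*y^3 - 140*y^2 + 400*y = -80*s^3 + 368*s^2 - 36*s - 60*y^3 + y^2*(186 - 220*s) + y*(-240*s^2 + 556*s - 18)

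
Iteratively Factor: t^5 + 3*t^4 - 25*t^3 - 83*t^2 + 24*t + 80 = (t + 4)*(t^4 - t^3 - 21*t^2 + t + 20) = (t - 1)*(t + 4)*(t^3 - 21*t - 20) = (t - 1)*(t + 4)^2*(t^2 - 4*t - 5) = (t - 1)*(t + 1)*(t + 4)^2*(t - 5)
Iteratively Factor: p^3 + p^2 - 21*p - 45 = (p + 3)*(p^2 - 2*p - 15) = (p + 3)^2*(p - 5)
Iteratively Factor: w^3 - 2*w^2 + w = (w - 1)*(w^2 - w) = (w - 1)^2*(w)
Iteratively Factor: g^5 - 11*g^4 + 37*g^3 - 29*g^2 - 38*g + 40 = (g + 1)*(g^4 - 12*g^3 + 49*g^2 - 78*g + 40) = (g - 1)*(g + 1)*(g^3 - 11*g^2 + 38*g - 40) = (g - 2)*(g - 1)*(g + 1)*(g^2 - 9*g + 20) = (g - 4)*(g - 2)*(g - 1)*(g + 1)*(g - 5)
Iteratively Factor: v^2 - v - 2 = (v + 1)*(v - 2)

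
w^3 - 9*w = w*(w - 3)*(w + 3)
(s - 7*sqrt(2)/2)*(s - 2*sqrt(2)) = s^2 - 11*sqrt(2)*s/2 + 14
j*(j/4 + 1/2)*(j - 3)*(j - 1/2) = j^4/4 - 3*j^3/8 - 11*j^2/8 + 3*j/4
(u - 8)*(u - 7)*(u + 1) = u^3 - 14*u^2 + 41*u + 56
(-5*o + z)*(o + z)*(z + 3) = -5*o^2*z - 15*o^2 - 4*o*z^2 - 12*o*z + z^3 + 3*z^2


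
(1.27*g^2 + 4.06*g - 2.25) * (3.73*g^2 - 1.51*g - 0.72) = 4.7371*g^4 + 13.2261*g^3 - 15.4375*g^2 + 0.4743*g + 1.62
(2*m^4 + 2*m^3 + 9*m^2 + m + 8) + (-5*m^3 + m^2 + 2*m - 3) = 2*m^4 - 3*m^3 + 10*m^2 + 3*m + 5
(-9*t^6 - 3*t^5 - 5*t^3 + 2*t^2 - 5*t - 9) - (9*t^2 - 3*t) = -9*t^6 - 3*t^5 - 5*t^3 - 7*t^2 - 2*t - 9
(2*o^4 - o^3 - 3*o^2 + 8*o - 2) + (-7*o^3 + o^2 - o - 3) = 2*o^4 - 8*o^3 - 2*o^2 + 7*o - 5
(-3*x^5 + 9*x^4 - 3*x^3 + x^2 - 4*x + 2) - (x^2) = -3*x^5 + 9*x^4 - 3*x^3 - 4*x + 2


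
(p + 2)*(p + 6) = p^2 + 8*p + 12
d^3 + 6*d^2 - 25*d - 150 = (d - 5)*(d + 5)*(d + 6)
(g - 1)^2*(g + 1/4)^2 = g^4 - 3*g^3/2 + g^2/16 + 3*g/8 + 1/16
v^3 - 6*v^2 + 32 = (v - 4)^2*(v + 2)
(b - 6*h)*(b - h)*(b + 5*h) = b^3 - 2*b^2*h - 29*b*h^2 + 30*h^3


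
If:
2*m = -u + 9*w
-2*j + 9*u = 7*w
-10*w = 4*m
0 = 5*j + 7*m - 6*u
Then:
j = 0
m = 0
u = 0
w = 0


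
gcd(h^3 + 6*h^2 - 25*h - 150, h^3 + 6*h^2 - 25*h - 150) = h^3 + 6*h^2 - 25*h - 150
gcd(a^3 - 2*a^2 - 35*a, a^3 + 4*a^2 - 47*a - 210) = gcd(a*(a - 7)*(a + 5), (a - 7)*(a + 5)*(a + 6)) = a^2 - 2*a - 35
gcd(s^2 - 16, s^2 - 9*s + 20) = s - 4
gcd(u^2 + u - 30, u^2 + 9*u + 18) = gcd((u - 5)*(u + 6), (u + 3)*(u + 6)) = u + 6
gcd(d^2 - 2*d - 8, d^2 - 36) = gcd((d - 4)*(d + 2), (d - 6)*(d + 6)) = 1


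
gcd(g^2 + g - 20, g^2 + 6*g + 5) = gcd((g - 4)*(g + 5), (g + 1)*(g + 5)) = g + 5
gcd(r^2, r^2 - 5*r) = r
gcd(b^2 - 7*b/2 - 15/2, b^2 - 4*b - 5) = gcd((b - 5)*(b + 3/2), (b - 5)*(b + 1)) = b - 5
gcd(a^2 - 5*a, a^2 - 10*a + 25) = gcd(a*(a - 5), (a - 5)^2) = a - 5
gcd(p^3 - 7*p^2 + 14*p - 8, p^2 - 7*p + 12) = p - 4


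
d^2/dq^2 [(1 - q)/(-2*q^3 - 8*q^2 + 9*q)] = 2*(12*q^5 + 24*q^4 - 46*q^3 - 138*q^2 + 216*q - 81)/(q^3*(8*q^6 + 96*q^5 + 276*q^4 - 352*q^3 - 1242*q^2 + 1944*q - 729))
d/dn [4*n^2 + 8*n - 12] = 8*n + 8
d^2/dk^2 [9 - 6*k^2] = -12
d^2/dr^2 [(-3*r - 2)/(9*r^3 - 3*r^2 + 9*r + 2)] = 6*(-243*r^5 - 243*r^4 + 216*r^3 - 72*r^2 + 72*r - 40)/(729*r^9 - 729*r^8 + 2430*r^7 - 999*r^6 + 2106*r^5 + 297*r^4 + 513*r^3 + 450*r^2 + 108*r + 8)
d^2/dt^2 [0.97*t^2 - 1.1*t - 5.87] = 1.94000000000000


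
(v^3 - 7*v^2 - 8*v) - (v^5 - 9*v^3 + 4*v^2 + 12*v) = -v^5 + 10*v^3 - 11*v^2 - 20*v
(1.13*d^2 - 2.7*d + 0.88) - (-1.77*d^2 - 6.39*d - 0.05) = 2.9*d^2 + 3.69*d + 0.93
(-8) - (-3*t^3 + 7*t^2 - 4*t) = 3*t^3 - 7*t^2 + 4*t - 8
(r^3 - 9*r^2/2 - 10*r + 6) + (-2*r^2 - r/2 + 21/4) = r^3 - 13*r^2/2 - 21*r/2 + 45/4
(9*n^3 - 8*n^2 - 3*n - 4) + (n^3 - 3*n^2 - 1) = 10*n^3 - 11*n^2 - 3*n - 5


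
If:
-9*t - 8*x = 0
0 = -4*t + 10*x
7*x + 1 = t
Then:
No Solution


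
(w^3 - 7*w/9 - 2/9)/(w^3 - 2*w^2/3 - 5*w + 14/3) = (9*w^2 + 9*w + 2)/(3*(3*w^2 + w - 14))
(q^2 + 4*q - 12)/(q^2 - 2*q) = (q + 6)/q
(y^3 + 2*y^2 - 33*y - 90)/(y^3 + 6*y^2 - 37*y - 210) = (y + 3)/(y + 7)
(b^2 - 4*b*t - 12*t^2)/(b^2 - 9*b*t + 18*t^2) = (-b - 2*t)/(-b + 3*t)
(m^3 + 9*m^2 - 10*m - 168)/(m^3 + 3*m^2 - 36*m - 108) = (m^2 + 3*m - 28)/(m^2 - 3*m - 18)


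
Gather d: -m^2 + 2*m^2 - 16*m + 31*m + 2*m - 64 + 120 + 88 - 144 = m^2 + 17*m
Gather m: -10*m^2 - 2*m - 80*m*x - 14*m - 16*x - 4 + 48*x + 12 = -10*m^2 + m*(-80*x - 16) + 32*x + 8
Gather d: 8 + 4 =12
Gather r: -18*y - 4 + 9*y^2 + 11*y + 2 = 9*y^2 - 7*y - 2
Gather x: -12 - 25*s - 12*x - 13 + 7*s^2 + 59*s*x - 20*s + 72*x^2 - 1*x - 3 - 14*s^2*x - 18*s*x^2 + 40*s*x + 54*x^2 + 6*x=7*s^2 - 45*s + x^2*(126 - 18*s) + x*(-14*s^2 + 99*s - 7) - 28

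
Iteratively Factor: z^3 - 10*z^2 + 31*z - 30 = (z - 5)*(z^2 - 5*z + 6) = (z - 5)*(z - 3)*(z - 2)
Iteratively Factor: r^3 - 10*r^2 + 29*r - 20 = (r - 5)*(r^2 - 5*r + 4) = (r - 5)*(r - 4)*(r - 1)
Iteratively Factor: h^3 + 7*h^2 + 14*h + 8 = (h + 1)*(h^2 + 6*h + 8) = (h + 1)*(h + 4)*(h + 2)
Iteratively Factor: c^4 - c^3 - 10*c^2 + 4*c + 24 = (c + 2)*(c^3 - 3*c^2 - 4*c + 12) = (c - 2)*(c + 2)*(c^2 - c - 6) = (c - 3)*(c - 2)*(c + 2)*(c + 2)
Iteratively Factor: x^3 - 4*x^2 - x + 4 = (x - 1)*(x^2 - 3*x - 4) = (x - 4)*(x - 1)*(x + 1)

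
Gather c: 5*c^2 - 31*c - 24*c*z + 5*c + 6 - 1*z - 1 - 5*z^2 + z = 5*c^2 + c*(-24*z - 26) - 5*z^2 + 5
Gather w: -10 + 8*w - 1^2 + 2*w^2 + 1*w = 2*w^2 + 9*w - 11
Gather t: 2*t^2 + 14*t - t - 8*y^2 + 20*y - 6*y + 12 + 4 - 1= 2*t^2 + 13*t - 8*y^2 + 14*y + 15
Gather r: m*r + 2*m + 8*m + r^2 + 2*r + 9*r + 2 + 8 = 10*m + r^2 + r*(m + 11) + 10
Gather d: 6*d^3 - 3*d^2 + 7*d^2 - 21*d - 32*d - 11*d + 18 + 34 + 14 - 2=6*d^3 + 4*d^2 - 64*d + 64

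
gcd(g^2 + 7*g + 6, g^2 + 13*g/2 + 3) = g + 6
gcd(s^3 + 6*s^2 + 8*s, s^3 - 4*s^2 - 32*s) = s^2 + 4*s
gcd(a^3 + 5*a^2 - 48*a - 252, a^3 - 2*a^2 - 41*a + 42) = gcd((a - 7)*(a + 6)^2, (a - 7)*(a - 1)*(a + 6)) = a^2 - a - 42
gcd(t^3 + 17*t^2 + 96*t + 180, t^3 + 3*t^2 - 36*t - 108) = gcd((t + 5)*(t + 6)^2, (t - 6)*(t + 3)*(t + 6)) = t + 6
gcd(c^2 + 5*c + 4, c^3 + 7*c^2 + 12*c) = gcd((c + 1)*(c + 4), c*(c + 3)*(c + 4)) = c + 4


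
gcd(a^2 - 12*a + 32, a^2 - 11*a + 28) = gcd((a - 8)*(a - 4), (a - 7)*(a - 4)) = a - 4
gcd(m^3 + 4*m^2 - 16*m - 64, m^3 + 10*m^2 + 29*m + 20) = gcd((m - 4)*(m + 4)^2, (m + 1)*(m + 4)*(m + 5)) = m + 4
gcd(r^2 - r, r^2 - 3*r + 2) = r - 1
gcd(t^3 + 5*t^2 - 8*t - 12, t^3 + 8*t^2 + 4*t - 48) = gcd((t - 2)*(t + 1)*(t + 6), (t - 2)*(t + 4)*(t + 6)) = t^2 + 4*t - 12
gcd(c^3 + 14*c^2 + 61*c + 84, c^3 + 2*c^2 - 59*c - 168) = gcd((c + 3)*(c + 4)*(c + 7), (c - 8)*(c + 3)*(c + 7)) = c^2 + 10*c + 21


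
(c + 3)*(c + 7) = c^2 + 10*c + 21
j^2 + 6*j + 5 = (j + 1)*(j + 5)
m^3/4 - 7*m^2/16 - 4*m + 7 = (m/4 + 1)*(m - 4)*(m - 7/4)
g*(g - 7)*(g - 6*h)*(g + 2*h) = g^4 - 4*g^3*h - 7*g^3 - 12*g^2*h^2 + 28*g^2*h + 84*g*h^2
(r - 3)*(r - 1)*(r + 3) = r^3 - r^2 - 9*r + 9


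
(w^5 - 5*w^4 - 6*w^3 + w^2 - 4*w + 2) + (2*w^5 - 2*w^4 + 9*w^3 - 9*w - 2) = 3*w^5 - 7*w^4 + 3*w^3 + w^2 - 13*w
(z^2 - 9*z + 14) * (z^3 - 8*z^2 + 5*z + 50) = z^5 - 17*z^4 + 91*z^3 - 107*z^2 - 380*z + 700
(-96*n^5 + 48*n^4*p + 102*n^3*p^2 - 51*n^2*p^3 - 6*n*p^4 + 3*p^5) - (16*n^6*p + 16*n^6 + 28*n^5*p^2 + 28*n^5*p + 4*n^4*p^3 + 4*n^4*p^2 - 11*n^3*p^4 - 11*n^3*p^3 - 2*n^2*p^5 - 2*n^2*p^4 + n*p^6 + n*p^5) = -16*n^6*p - 16*n^6 - 28*n^5*p^2 - 28*n^5*p - 96*n^5 - 4*n^4*p^3 - 4*n^4*p^2 + 48*n^4*p + 11*n^3*p^4 + 11*n^3*p^3 + 102*n^3*p^2 + 2*n^2*p^5 + 2*n^2*p^4 - 51*n^2*p^3 - n*p^6 - n*p^5 - 6*n*p^4 + 3*p^5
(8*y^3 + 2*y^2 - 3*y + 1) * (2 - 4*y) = -32*y^4 + 8*y^3 + 16*y^2 - 10*y + 2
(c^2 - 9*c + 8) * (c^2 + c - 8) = c^4 - 8*c^3 - 9*c^2 + 80*c - 64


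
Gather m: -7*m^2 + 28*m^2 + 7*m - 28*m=21*m^2 - 21*m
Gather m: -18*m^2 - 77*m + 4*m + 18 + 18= -18*m^2 - 73*m + 36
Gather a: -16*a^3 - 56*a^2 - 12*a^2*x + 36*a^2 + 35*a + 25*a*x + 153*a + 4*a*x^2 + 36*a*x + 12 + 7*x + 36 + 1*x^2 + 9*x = -16*a^3 + a^2*(-12*x - 20) + a*(4*x^2 + 61*x + 188) + x^2 + 16*x + 48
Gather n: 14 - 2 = 12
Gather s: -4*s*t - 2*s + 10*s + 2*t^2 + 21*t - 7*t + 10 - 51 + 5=s*(8 - 4*t) + 2*t^2 + 14*t - 36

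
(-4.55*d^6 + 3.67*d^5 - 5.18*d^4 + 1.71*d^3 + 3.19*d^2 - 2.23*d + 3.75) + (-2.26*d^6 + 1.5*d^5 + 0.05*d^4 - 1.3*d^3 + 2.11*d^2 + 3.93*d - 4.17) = -6.81*d^6 + 5.17*d^5 - 5.13*d^4 + 0.41*d^3 + 5.3*d^2 + 1.7*d - 0.42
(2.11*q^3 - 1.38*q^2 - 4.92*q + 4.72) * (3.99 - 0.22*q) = -0.4642*q^4 + 8.7225*q^3 - 4.4238*q^2 - 20.6692*q + 18.8328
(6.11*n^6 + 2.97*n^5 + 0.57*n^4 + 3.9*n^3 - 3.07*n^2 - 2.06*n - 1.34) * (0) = 0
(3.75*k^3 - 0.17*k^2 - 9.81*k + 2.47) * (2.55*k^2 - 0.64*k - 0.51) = 9.5625*k^5 - 2.8335*k^4 - 26.8192*k^3 + 12.6636*k^2 + 3.4223*k - 1.2597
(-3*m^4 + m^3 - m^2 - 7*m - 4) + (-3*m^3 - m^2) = -3*m^4 - 2*m^3 - 2*m^2 - 7*m - 4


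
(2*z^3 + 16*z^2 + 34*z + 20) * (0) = 0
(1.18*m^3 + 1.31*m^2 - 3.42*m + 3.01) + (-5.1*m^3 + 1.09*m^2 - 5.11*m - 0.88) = -3.92*m^3 + 2.4*m^2 - 8.53*m + 2.13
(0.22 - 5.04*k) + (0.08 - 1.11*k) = 0.3 - 6.15*k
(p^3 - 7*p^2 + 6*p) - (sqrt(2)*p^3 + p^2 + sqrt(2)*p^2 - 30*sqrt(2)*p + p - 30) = -sqrt(2)*p^3 + p^3 - 8*p^2 - sqrt(2)*p^2 + 5*p + 30*sqrt(2)*p + 30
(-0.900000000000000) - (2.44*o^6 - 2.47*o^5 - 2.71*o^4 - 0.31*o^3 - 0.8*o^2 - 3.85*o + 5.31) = -2.44*o^6 + 2.47*o^5 + 2.71*o^4 + 0.31*o^3 + 0.8*o^2 + 3.85*o - 6.21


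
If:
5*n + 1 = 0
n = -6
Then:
No Solution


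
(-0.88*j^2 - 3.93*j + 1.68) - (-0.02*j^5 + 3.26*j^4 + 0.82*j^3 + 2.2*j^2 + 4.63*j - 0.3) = 0.02*j^5 - 3.26*j^4 - 0.82*j^3 - 3.08*j^2 - 8.56*j + 1.98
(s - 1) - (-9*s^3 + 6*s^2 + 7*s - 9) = 9*s^3 - 6*s^2 - 6*s + 8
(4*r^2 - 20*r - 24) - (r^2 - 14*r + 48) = 3*r^2 - 6*r - 72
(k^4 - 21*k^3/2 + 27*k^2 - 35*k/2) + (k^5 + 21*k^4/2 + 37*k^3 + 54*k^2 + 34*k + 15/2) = k^5 + 23*k^4/2 + 53*k^3/2 + 81*k^2 + 33*k/2 + 15/2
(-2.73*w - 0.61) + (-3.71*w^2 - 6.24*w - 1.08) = -3.71*w^2 - 8.97*w - 1.69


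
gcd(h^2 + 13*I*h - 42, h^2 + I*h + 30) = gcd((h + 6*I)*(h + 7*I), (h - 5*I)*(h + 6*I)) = h + 6*I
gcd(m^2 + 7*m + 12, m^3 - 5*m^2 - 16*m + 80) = m + 4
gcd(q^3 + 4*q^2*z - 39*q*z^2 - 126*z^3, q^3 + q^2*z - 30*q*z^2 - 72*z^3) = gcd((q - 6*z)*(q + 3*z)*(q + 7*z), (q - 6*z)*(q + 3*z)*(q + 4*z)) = -q^2 + 3*q*z + 18*z^2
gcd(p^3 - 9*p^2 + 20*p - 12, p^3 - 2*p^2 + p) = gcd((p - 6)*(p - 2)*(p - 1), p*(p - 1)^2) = p - 1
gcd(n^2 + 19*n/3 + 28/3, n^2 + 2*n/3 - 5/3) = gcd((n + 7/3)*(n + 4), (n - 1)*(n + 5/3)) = 1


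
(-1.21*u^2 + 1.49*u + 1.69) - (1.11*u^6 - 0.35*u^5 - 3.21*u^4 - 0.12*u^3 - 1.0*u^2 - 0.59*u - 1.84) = -1.11*u^6 + 0.35*u^5 + 3.21*u^4 + 0.12*u^3 - 0.21*u^2 + 2.08*u + 3.53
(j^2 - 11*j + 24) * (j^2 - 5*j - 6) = j^4 - 16*j^3 + 73*j^2 - 54*j - 144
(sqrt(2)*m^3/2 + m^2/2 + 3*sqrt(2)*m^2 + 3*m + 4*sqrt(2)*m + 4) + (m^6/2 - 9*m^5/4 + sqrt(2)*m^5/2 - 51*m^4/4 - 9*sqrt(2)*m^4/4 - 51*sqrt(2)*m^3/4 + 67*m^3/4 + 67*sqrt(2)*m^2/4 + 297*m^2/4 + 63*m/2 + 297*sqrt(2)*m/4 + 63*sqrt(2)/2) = m^6/2 - 9*m^5/4 + sqrt(2)*m^5/2 - 51*m^4/4 - 9*sqrt(2)*m^4/4 - 49*sqrt(2)*m^3/4 + 67*m^3/4 + 79*sqrt(2)*m^2/4 + 299*m^2/4 + 69*m/2 + 313*sqrt(2)*m/4 + 4 + 63*sqrt(2)/2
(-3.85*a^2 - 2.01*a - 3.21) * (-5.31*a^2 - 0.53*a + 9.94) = 20.4435*a^4 + 12.7136*a^3 - 20.1586*a^2 - 18.2781*a - 31.9074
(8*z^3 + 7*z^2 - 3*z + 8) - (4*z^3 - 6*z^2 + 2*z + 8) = 4*z^3 + 13*z^2 - 5*z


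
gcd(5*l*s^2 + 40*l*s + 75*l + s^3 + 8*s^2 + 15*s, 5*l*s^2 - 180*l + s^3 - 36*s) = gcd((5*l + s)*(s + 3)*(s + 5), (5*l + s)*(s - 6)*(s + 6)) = 5*l + s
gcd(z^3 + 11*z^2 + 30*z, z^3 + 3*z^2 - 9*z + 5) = z + 5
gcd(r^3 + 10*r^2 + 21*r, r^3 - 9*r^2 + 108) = r + 3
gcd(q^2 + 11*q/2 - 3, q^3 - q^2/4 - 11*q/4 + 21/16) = q - 1/2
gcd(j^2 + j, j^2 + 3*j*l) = j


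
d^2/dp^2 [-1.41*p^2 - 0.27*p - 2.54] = -2.82000000000000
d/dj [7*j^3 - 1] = 21*j^2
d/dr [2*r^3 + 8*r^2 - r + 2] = 6*r^2 + 16*r - 1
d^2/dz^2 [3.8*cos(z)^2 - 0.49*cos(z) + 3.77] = 0.49*cos(z) - 7.6*cos(2*z)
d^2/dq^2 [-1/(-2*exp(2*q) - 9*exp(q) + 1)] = (2*(4*exp(q) + 9)^2*exp(q) - (8*exp(q) + 9)*(2*exp(2*q) + 9*exp(q) - 1))*exp(q)/(2*exp(2*q) + 9*exp(q) - 1)^3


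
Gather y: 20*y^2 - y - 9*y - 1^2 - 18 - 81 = 20*y^2 - 10*y - 100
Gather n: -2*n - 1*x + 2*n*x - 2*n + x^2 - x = n*(2*x - 4) + x^2 - 2*x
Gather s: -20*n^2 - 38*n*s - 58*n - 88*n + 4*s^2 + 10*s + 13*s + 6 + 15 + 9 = -20*n^2 - 146*n + 4*s^2 + s*(23 - 38*n) + 30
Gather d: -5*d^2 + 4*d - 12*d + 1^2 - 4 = -5*d^2 - 8*d - 3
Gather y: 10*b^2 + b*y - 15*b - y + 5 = 10*b^2 - 15*b + y*(b - 1) + 5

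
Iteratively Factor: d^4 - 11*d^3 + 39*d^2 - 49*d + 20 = (d - 1)*(d^3 - 10*d^2 + 29*d - 20) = (d - 1)^2*(d^2 - 9*d + 20) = (d - 5)*(d - 1)^2*(d - 4)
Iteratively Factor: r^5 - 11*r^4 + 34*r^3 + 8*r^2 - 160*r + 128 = (r - 1)*(r^4 - 10*r^3 + 24*r^2 + 32*r - 128) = (r - 1)*(r + 2)*(r^3 - 12*r^2 + 48*r - 64) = (r - 4)*(r - 1)*(r + 2)*(r^2 - 8*r + 16) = (r - 4)^2*(r - 1)*(r + 2)*(r - 4)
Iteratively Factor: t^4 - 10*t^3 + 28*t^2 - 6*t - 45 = (t - 3)*(t^3 - 7*t^2 + 7*t + 15) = (t - 3)*(t + 1)*(t^2 - 8*t + 15) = (t - 5)*(t - 3)*(t + 1)*(t - 3)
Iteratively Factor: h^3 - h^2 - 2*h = (h)*(h^2 - h - 2) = h*(h + 1)*(h - 2)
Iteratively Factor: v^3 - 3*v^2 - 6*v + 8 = (v + 2)*(v^2 - 5*v + 4) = (v - 4)*(v + 2)*(v - 1)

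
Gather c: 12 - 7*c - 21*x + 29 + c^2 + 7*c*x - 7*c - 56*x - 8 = c^2 + c*(7*x - 14) - 77*x + 33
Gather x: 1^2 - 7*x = 1 - 7*x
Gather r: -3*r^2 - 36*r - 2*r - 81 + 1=-3*r^2 - 38*r - 80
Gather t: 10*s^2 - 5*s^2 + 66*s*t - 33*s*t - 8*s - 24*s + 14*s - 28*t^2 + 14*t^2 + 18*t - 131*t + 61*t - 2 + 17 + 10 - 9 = 5*s^2 - 18*s - 14*t^2 + t*(33*s - 52) + 16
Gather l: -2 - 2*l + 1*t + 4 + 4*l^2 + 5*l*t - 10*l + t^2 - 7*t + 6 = 4*l^2 + l*(5*t - 12) + t^2 - 6*t + 8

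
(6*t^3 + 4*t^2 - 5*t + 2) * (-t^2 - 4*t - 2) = -6*t^5 - 28*t^4 - 23*t^3 + 10*t^2 + 2*t - 4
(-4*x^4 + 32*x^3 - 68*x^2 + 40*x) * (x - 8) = -4*x^5 + 64*x^4 - 324*x^3 + 584*x^2 - 320*x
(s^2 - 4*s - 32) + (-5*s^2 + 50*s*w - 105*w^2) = -4*s^2 + 50*s*w - 4*s - 105*w^2 - 32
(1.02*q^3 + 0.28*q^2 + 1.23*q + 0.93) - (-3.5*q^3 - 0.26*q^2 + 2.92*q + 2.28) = 4.52*q^3 + 0.54*q^2 - 1.69*q - 1.35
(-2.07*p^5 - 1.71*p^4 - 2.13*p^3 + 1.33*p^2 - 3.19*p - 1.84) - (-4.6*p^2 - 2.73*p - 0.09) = -2.07*p^5 - 1.71*p^4 - 2.13*p^3 + 5.93*p^2 - 0.46*p - 1.75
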